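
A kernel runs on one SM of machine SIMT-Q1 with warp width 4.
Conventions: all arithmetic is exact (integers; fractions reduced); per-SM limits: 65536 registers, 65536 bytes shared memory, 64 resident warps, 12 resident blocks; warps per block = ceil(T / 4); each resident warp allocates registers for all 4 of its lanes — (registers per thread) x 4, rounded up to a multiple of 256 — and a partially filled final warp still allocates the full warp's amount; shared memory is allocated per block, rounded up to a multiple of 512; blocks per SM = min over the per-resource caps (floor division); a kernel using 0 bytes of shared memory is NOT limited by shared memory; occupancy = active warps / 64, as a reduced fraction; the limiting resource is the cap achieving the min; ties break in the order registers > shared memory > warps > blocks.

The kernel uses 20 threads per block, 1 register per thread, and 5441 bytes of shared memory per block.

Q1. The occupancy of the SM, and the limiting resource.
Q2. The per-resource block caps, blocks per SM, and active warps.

Answer: occupancy 55/64, limited by shared memory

registers: 51 blocks
shared memory: 11 blocks
warps: 12 blocks
blocks: 12 blocks

Answer: 11 blocks, 55 active warps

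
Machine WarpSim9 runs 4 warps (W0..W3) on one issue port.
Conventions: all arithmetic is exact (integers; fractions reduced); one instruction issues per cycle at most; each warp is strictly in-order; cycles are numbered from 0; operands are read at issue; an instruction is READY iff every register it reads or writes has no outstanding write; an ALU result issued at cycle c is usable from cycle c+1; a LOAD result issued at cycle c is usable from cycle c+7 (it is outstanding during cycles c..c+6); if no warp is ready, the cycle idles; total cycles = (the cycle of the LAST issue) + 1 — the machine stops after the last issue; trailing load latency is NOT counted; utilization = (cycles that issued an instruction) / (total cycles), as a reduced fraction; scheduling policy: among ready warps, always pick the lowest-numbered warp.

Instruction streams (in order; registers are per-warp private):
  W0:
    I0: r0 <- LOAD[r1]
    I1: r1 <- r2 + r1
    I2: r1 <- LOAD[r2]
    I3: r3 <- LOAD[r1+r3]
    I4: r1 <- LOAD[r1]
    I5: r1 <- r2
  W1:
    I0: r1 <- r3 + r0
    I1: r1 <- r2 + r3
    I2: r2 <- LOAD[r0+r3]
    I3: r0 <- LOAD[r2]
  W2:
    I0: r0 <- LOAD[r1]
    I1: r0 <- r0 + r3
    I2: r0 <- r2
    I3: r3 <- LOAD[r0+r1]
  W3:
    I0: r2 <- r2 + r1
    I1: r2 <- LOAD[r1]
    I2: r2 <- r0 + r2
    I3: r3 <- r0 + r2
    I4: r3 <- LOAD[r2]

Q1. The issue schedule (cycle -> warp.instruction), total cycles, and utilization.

cycle 0: W0.I0
cycle 1: W0.I1
cycle 2: W0.I2
cycle 3: W1.I0
cycle 4: W1.I1
cycle 5: W1.I2
cycle 6: W2.I0
cycle 7: W3.I0
cycle 8: W3.I1
cycle 9: W0.I3
cycle 10: W0.I4
cycle 11: idle
cycle 12: W1.I3
cycle 13: W2.I1
cycle 14: W2.I2
cycle 15: W2.I3
cycle 16: W3.I2
cycle 17: W0.I5
cycle 18: W3.I3
cycle 19: W3.I4

Answer: 20 cycles, utilization 19/20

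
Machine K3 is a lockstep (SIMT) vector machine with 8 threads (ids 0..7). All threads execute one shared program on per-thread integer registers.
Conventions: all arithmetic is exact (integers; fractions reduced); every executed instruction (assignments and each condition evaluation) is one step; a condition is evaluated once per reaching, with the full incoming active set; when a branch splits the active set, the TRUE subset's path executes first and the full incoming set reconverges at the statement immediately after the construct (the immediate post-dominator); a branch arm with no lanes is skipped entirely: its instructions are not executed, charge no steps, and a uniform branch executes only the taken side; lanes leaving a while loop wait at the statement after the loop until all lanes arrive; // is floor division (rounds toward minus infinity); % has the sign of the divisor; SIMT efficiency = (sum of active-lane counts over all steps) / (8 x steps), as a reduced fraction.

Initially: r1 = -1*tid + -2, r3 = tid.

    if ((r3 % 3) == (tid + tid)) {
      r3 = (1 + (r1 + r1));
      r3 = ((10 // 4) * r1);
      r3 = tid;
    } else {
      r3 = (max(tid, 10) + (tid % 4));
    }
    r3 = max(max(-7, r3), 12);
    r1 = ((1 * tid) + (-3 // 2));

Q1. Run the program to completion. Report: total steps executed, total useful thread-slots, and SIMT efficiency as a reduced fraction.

Answer: 7 steps, 34 useful, 17/28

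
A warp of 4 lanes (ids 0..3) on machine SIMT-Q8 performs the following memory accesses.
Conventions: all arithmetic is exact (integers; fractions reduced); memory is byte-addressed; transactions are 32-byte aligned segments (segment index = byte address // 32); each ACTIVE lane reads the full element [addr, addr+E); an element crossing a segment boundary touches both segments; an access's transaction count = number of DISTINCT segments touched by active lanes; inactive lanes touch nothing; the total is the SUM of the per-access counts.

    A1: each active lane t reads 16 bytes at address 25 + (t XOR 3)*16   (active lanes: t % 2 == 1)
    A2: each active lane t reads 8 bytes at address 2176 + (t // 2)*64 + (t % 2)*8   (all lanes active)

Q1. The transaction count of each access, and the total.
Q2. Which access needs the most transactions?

A1: 3 transactions
A2: 2 transactions

Answer: 3,2; total 5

Answer: A1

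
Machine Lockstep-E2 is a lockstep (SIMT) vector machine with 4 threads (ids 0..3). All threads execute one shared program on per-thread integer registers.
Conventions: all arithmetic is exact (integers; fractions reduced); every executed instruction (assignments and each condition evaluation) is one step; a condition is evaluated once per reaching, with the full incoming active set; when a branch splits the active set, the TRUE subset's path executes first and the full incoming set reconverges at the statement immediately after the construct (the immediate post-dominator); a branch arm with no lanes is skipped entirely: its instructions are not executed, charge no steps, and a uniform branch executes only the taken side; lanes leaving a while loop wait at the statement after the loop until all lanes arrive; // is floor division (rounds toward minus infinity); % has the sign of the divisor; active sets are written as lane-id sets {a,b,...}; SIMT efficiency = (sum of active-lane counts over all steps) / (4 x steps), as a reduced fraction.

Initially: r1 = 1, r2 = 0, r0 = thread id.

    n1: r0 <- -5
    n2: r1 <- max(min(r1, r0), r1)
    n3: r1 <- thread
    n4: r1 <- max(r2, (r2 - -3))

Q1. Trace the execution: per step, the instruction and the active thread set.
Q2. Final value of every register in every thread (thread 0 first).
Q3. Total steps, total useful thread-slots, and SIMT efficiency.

step 0: r0 <- -5                     {0,1,2,3}
step 1: r1 <- max(min(r1, r0), r1)   {0,1,2,3}
step 2: r1 <- thread                 {0,1,2,3}
step 3: r1 <- max(r2, (r2 - -3))     {0,1,2,3}

Answer: 4 steps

r1: 3,3,3,3
r2: 0,0,0,0
r0: -5,-5,-5,-5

steps = 4; useful = 16; efficiency = 16/16 = 1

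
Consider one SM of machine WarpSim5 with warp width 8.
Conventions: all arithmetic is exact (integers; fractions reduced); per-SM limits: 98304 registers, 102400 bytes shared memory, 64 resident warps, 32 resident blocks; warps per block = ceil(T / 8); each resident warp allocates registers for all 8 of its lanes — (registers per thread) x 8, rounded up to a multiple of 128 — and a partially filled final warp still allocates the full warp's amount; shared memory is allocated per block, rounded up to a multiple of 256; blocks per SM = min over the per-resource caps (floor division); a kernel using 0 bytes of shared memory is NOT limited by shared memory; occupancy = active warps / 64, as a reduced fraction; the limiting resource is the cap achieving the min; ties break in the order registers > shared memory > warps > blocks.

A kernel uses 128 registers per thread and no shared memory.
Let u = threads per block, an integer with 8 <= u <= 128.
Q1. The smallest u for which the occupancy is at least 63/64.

Answer: u = 9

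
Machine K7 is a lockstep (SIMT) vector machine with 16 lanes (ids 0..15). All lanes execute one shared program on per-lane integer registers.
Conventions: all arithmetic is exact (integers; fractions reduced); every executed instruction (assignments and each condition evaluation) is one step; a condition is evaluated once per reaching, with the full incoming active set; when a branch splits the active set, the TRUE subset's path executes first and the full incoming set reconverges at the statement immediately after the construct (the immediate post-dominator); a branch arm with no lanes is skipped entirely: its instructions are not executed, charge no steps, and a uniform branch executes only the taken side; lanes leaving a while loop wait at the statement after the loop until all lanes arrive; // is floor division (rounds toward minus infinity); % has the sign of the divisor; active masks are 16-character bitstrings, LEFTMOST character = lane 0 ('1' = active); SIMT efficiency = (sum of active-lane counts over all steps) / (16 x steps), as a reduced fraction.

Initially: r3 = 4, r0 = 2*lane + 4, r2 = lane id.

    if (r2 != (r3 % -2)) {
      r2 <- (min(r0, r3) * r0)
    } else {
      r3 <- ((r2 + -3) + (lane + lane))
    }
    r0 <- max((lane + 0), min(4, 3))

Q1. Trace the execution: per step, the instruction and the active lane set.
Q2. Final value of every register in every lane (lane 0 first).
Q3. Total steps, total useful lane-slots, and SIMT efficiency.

step 0: eval (r2 != (r3 % -2))       1111111111111111
step 1: r2 <- (min(r0, r3) * r0)     0111111111111111
step 2: r3 <- ((r2 + -3) + (lane + lane)) 1000000000000000
step 3: r0 <- max((lane + 0), min(4, 3)) 1111111111111111

Answer: 4 steps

r3: -3,4,4,4,4,4,4,4,4,4,4,4,4,4,4,4
r0: 3,3,3,3,4,5,6,7,8,9,10,11,12,13,14,15
r2: 0,24,32,40,48,56,64,72,80,88,96,104,112,120,128,136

steps = 4; useful = 48; efficiency = 48/64 = 3/4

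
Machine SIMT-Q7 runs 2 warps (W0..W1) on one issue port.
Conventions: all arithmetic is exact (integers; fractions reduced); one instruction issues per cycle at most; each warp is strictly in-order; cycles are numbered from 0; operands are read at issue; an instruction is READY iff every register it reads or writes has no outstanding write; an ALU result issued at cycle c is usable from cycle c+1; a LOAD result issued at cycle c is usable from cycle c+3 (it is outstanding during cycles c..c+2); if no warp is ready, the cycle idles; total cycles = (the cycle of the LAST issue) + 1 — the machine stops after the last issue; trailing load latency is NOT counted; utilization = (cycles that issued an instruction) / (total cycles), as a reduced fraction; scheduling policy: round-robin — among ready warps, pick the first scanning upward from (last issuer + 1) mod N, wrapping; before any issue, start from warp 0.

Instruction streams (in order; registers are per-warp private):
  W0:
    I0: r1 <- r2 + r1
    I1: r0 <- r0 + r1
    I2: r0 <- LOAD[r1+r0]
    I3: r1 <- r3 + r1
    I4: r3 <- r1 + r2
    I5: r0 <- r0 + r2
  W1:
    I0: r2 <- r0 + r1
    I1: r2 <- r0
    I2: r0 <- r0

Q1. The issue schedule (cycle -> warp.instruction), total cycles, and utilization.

cycle 0: W0.I0
cycle 1: W1.I0
cycle 2: W0.I1
cycle 3: W1.I1
cycle 4: W0.I2
cycle 5: W1.I2
cycle 6: W0.I3
cycle 7: W0.I4
cycle 8: W0.I5

Answer: 9 cycles, utilization 1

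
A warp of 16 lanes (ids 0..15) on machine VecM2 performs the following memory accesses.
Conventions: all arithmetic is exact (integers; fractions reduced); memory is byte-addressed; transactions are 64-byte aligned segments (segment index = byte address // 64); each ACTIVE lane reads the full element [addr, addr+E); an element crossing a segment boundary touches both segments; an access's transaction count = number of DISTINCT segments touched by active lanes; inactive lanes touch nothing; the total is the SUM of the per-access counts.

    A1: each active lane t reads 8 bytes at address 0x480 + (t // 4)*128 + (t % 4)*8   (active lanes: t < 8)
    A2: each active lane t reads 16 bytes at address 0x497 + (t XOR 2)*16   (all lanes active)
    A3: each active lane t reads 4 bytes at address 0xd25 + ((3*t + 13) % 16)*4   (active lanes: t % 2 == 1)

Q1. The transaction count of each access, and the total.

A1: 2 transactions
A2: 5 transactions
A3: 2 transactions

Answer: 2,5,2; total 9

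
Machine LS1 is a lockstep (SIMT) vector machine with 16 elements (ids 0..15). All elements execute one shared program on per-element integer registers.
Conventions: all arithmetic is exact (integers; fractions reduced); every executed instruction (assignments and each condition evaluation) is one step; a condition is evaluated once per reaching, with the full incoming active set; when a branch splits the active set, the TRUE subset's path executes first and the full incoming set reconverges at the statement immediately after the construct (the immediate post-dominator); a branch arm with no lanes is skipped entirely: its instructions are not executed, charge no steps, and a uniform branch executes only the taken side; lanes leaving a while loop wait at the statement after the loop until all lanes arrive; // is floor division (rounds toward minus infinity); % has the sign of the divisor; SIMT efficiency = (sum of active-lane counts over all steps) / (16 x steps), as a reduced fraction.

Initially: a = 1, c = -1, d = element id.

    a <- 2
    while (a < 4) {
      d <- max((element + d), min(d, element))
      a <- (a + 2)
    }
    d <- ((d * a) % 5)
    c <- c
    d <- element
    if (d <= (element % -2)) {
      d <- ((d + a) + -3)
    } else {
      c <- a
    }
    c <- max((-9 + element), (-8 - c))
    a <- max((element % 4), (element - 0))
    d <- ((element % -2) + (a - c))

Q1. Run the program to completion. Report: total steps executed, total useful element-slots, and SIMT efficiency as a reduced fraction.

Answer: 14 steps, 208 useful, 13/14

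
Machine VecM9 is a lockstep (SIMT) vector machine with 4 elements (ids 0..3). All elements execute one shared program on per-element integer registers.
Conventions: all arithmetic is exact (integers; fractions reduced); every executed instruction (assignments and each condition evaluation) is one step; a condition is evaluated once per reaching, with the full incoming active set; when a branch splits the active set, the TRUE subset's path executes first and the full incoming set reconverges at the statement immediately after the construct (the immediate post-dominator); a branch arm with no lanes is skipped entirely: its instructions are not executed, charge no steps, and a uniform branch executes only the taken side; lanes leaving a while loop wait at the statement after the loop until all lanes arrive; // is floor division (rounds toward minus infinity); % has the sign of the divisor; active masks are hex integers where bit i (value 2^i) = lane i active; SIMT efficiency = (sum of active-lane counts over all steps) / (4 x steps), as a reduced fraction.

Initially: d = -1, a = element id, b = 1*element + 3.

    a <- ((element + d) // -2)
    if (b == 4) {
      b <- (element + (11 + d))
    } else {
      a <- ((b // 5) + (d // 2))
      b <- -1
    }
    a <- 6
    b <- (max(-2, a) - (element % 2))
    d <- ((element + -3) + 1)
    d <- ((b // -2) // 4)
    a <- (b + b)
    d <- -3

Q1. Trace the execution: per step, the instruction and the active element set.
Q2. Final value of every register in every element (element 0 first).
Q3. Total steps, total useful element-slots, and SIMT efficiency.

step 0: a <- ((element + d) // -2)   0xf
step 1: eval (b == 4)                0xf
step 2: b <- (element + (11 + d))    0x2
step 3: a <- ((b // 5) + (d // 2))   0xd
step 4: b <- -1                      0xd
step 5: a <- 6                       0xf
step 6: b <- (max(-2, a) - (element % 2)) 0xf
step 7: d <- ((element + -3) + 1)    0xf
step 8: d <- ((b // -2) // 4)        0xf
step 9: a <- (b + b)                 0xf
step 10: d <- -3                      0xf

Answer: 11 steps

d: -3,-3,-3,-3
a: 12,10,12,10
b: 6,5,6,5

steps = 11; useful = 39; efficiency = 39/44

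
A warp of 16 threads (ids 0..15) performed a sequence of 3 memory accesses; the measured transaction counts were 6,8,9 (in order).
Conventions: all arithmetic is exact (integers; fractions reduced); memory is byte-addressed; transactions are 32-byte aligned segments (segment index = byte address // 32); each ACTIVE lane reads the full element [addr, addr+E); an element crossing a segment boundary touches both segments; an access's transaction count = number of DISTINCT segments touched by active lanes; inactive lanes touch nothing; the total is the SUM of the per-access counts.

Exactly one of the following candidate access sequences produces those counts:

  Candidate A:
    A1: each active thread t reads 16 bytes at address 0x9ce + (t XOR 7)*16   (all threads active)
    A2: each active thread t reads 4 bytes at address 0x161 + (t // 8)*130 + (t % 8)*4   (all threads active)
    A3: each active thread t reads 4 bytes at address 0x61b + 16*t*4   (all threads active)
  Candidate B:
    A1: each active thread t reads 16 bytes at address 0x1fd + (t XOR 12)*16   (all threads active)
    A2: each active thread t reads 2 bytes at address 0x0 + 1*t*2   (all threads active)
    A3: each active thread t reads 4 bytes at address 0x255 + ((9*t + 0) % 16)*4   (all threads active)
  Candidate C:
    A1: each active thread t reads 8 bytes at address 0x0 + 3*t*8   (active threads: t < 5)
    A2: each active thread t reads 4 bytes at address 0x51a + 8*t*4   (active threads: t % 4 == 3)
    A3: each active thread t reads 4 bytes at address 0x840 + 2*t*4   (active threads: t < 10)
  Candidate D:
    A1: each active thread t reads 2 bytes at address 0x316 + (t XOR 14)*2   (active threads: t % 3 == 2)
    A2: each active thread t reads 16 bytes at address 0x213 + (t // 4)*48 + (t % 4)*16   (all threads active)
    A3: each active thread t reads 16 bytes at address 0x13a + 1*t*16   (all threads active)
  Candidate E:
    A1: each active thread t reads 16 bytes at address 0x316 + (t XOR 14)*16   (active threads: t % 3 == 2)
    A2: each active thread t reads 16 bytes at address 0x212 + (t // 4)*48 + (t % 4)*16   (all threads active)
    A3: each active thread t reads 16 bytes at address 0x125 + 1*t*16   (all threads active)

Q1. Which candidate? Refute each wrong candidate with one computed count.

A: A1 gives 9 transactions, not 6
B: A1 gives 9 transactions, not 6
C: A1 gives 4 transactions, not 6
D: A1 gives 2 transactions, not 6
E: all counts match (6,8,9)

Answer: E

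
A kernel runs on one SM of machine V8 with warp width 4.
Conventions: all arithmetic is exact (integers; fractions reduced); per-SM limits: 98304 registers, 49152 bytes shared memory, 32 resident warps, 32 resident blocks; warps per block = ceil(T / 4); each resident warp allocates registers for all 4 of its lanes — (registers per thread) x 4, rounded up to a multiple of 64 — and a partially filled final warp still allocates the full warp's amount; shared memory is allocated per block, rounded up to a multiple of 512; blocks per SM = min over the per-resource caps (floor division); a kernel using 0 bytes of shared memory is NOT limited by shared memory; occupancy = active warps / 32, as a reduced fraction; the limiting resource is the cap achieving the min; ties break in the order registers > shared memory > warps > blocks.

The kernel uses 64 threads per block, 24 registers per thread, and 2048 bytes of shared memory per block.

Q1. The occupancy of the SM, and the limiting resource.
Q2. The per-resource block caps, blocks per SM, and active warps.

Answer: occupancy 1, limited by warps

registers: 48 blocks
shared memory: 24 blocks
warps: 2 blocks
blocks: 32 blocks

Answer: 2 blocks, 32 active warps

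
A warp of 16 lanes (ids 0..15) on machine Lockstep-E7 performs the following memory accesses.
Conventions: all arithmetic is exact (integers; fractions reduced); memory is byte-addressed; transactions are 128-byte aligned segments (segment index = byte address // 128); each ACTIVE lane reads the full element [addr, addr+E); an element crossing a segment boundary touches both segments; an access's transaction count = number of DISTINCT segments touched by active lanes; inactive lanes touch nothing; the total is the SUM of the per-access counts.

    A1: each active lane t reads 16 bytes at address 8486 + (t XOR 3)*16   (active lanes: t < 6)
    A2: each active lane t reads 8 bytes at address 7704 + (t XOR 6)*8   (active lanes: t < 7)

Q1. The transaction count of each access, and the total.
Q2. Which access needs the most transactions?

A1: 2 transactions
A2: 1 transaction

Answer: 2,1; total 3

Answer: A1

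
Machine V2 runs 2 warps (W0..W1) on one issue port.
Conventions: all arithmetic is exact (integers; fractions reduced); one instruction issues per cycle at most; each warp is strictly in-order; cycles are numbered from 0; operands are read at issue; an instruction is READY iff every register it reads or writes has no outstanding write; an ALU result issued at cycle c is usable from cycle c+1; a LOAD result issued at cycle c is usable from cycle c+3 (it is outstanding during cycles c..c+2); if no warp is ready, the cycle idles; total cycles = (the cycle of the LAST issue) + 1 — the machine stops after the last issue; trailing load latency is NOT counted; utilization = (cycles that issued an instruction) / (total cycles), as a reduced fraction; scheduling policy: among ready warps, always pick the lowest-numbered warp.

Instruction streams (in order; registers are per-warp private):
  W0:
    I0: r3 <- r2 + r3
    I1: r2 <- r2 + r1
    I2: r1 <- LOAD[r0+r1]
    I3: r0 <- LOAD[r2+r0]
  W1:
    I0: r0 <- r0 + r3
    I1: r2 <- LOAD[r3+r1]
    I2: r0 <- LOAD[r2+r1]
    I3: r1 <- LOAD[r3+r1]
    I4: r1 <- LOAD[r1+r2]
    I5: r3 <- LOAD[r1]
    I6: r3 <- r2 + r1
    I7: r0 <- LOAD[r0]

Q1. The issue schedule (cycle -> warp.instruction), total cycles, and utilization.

cycle 0: W0.I0
cycle 1: W0.I1
cycle 2: W0.I2
cycle 3: W0.I3
cycle 4: W1.I0
cycle 5: W1.I1
cycle 6: idle
cycle 7: idle
cycle 8: W1.I2
cycle 9: W1.I3
cycle 10: idle
cycle 11: idle
cycle 12: W1.I4
cycle 13: idle
cycle 14: idle
cycle 15: W1.I5
cycle 16: idle
cycle 17: idle
cycle 18: W1.I6
cycle 19: W1.I7

Answer: 20 cycles, utilization 3/5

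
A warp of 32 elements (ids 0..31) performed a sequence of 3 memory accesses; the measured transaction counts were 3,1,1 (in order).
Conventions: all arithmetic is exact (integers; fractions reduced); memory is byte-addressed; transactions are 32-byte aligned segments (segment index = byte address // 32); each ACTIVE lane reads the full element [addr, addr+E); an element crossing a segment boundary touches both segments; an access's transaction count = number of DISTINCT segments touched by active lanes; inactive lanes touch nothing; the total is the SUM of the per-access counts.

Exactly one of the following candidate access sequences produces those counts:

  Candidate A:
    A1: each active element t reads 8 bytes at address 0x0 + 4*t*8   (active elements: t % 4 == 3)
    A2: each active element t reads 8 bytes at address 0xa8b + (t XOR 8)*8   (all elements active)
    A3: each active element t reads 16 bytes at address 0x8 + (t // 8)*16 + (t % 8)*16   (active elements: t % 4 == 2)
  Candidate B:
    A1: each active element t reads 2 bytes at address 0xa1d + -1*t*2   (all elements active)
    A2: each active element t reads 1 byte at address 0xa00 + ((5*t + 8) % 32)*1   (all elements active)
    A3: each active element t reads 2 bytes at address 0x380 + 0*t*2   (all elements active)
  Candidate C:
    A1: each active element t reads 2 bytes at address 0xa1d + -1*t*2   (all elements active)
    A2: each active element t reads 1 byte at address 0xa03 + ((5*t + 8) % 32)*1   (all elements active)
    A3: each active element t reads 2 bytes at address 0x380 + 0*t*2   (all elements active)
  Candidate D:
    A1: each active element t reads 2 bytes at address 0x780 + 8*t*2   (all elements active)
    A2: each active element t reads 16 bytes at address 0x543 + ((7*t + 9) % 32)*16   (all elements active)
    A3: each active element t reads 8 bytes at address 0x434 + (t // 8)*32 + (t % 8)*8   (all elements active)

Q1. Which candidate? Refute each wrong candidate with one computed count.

A: A1 gives 8 transactions, not 3
C: A2 gives 2 transactions, not 1
D: A1 gives 16 transactions, not 3
B: all counts match (3,1,1)

Answer: B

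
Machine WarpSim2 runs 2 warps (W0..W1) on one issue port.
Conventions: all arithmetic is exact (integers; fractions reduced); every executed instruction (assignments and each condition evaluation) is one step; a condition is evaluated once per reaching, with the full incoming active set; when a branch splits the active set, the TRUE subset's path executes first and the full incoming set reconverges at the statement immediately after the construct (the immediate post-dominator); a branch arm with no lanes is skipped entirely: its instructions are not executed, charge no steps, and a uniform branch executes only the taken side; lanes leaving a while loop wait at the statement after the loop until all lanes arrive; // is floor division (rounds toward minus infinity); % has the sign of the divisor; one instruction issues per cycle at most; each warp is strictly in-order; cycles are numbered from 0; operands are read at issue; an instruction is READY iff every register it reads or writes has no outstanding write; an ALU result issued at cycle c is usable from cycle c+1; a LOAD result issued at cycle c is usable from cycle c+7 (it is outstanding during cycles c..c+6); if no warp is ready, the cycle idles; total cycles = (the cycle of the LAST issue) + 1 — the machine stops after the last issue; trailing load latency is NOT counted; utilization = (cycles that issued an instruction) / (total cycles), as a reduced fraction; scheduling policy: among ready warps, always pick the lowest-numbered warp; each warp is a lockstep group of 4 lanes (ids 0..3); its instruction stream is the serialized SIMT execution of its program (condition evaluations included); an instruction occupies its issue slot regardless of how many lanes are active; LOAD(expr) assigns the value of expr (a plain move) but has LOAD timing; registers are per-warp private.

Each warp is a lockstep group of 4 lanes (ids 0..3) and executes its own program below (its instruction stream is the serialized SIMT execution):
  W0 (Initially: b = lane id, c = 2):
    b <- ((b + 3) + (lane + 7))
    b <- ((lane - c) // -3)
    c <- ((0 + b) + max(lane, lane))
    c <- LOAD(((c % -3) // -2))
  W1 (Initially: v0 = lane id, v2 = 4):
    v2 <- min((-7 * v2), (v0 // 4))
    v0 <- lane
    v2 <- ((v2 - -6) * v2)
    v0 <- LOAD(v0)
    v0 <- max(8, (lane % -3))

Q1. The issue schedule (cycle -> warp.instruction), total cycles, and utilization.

cycle 0: W0.I0
cycle 1: W0.I1
cycle 2: W0.I2
cycle 3: W0.I3
cycle 4: W1.I0
cycle 5: W1.I1
cycle 6: W1.I2
cycle 7: W1.I3
cycle 8: idle
cycle 9: idle
cycle 10: idle
cycle 11: idle
cycle 12: idle
cycle 13: idle
cycle 14: W1.I4

Answer: 15 cycles, utilization 3/5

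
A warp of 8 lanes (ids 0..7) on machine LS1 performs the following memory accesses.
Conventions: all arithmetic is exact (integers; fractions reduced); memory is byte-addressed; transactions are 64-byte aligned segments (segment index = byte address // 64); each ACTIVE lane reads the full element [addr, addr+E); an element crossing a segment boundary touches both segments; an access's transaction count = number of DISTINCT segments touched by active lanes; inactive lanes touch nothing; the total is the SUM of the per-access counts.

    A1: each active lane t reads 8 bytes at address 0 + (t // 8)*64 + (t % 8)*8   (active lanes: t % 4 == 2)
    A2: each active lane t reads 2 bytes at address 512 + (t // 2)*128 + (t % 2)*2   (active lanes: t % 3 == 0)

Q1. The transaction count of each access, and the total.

A1: 1 transaction
A2: 3 transactions

Answer: 1,3; total 4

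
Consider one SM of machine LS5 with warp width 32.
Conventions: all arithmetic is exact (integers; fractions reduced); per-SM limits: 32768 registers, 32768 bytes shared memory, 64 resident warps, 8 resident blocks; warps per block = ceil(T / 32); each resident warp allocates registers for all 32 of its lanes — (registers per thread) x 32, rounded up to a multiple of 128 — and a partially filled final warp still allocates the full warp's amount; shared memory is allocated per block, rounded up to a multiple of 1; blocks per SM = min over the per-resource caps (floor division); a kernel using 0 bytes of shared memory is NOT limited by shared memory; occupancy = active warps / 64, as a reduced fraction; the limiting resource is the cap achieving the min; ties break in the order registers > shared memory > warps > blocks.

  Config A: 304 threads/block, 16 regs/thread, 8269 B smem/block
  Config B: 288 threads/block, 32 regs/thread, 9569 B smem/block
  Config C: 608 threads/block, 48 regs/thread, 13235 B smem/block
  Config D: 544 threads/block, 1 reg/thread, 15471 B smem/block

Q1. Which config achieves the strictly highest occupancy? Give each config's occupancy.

occupancies: A 15/32, B 27/64, C 19/64, D 17/32

Answer: D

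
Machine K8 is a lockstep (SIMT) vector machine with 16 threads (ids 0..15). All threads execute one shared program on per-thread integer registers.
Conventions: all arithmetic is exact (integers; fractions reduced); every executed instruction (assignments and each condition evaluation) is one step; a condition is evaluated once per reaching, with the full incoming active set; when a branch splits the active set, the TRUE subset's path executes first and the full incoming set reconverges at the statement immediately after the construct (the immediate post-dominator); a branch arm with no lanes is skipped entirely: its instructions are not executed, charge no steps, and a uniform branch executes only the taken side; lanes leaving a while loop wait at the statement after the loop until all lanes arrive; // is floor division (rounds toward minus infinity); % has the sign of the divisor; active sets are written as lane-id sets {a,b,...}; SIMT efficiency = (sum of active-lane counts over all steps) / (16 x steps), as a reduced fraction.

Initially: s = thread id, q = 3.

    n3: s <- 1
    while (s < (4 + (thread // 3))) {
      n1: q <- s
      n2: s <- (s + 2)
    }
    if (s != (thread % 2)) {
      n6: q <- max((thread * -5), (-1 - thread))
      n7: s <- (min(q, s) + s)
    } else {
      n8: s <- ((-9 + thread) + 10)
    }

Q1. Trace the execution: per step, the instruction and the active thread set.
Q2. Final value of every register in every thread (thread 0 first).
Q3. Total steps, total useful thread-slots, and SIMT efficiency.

step 0: s <- 1                       {0,1,2,3,4,5,6,7,8,9,10,11,12,13,14,15}
step 1: eval (s < (4 + (thread // 3))) {0,1,2,3,4,5,6,7,8,9,10,11,12,13,14,15}
step 2: q <- s                       {0,1,2,3,4,5,6,7,8,9,10,11,12,13,14,15}
step 3: s <- (s + 2)                 {0,1,2,3,4,5,6,7,8,9,10,11,12,13,14,15}
step 4: eval (s < (4 + (thread // 3))) {0,1,2,3,4,5,6,7,8,9,10,11,12,13,14,15}
step 5: q <- s                       {0,1,2,3,4,5,6,7,8,9,10,11,12,13,14,15}
step 6: s <- (s + 2)                 {0,1,2,3,4,5,6,7,8,9,10,11,12,13,14,15}
step 7: eval (s < (4 + (thread // 3))) {0,1,2,3,4,5,6,7,8,9,10,11,12,13,14,15}
step 8: q <- s                       {6,7,8,9,10,11,12,13,14,15}
step 9: s <- (s + 2)                 {6,7,8,9,10,11,12,13,14,15}
step 10: eval (s < (4 + (thread // 3))) {6,7,8,9,10,11,12,13,14,15}
step 11: q <- s                       {12,13,14,15}
step 12: s <- (s + 2)                 {12,13,14,15}
step 13: eval (s < (4 + (thread // 3))) {12,13,14,15}
step 14: eval (s != (thread % 2))     {0,1,2,3,4,5,6,7,8,9,10,11,12,13,14,15}
step 15: q <- max((thread * -5), (-1 - thread)) {0,1,2,3,4,5,6,7,8,9,10,11,12,13,14,15}
step 16: s <- (min(q, s) + s)         {0,1,2,3,4,5,6,7,8,9,10,11,12,13,14,15}

Answer: 17 steps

s: 5,3,2,1,0,-1,0,-1,-2,-3,-4,-5,-4,-5,-6,-7
q: 0,-2,-3,-4,-5,-6,-7,-8,-9,-10,-11,-12,-13,-14,-15,-16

steps = 17; useful = 218; efficiency = 218/272 = 109/136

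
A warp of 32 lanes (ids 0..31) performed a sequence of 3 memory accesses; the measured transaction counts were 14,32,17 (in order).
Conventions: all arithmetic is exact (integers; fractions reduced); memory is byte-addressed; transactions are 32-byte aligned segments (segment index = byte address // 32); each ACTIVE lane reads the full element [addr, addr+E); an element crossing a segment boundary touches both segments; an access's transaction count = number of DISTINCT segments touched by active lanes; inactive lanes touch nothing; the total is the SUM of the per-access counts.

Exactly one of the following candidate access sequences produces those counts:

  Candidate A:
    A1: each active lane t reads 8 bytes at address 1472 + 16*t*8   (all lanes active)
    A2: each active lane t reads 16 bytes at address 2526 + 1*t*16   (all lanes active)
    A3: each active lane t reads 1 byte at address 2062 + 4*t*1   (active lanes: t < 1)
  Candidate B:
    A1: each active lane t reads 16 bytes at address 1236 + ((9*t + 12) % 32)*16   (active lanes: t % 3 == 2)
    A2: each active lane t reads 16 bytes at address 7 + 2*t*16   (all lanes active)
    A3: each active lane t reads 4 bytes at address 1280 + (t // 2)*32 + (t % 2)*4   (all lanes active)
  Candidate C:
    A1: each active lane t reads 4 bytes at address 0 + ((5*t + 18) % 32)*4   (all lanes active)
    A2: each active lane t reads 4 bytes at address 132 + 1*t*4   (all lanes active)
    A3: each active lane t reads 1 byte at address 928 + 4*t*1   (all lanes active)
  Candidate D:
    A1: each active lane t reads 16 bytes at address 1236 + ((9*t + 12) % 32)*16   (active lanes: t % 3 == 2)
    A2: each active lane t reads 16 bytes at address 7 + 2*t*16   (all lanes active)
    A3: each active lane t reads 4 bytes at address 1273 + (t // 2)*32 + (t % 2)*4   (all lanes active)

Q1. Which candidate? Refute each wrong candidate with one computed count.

A: A1 gives 32 transactions, not 14
B: A3 gives 16 transactions, not 17
C: A1 gives 4 transactions, not 14
D: all counts match (14,32,17)

Answer: D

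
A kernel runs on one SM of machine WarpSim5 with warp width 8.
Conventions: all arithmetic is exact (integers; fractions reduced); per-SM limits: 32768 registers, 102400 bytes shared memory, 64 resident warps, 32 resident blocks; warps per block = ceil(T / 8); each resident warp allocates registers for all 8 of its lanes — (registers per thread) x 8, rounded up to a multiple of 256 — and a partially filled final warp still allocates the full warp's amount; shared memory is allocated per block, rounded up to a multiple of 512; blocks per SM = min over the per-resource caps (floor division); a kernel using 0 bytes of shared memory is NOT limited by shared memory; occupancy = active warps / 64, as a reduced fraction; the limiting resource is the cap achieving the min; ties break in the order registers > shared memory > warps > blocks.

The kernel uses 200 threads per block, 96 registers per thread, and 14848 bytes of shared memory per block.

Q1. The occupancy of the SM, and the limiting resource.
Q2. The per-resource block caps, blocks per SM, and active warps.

Answer: occupancy 25/64, limited by registers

registers: 1 block
shared memory: 6 blocks
warps: 2 blocks
blocks: 32 blocks

Answer: 1 block, 25 active warps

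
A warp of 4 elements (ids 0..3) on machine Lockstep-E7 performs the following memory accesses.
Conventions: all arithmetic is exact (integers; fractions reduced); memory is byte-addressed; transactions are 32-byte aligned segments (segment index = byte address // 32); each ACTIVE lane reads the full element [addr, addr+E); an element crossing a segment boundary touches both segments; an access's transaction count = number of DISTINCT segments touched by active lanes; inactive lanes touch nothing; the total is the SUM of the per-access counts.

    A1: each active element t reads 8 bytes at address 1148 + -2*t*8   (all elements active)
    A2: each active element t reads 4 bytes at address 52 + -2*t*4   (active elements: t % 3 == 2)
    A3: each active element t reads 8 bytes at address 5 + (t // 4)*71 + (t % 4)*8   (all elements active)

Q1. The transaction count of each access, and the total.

A1: 3 transactions
A2: 1 transaction
A3: 2 transactions

Answer: 3,1,2; total 6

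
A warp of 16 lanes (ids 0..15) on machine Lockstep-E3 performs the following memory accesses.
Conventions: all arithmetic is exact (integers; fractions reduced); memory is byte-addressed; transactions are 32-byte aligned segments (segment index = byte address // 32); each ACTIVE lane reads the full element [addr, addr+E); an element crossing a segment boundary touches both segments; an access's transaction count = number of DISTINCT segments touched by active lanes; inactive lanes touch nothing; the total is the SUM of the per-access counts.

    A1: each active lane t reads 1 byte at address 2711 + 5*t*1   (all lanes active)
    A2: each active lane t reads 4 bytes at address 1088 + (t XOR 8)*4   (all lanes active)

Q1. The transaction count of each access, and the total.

A1: 4 transactions
A2: 2 transactions

Answer: 4,2; total 6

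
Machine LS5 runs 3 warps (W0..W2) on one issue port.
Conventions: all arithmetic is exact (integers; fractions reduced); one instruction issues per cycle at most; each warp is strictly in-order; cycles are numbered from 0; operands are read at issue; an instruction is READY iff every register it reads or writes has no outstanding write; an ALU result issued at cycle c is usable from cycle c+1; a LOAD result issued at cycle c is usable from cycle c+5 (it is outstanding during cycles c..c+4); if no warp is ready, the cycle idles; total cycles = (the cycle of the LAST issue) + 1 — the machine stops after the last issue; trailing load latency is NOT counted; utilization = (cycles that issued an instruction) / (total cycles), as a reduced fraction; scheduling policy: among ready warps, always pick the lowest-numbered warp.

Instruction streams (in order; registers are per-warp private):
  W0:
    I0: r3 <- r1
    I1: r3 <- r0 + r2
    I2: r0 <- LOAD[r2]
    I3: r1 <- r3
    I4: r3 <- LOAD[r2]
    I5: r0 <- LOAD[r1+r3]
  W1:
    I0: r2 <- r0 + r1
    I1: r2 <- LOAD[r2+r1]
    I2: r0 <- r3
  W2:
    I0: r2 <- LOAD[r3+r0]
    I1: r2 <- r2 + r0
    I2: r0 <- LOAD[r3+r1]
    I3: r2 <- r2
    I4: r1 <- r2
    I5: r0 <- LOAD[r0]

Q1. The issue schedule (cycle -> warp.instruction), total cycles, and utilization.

cycle 0: W0.I0
cycle 1: W0.I1
cycle 2: W0.I2
cycle 3: W0.I3
cycle 4: W0.I4
cycle 5: W1.I0
cycle 6: W1.I1
cycle 7: W1.I2
cycle 8: W2.I0
cycle 9: W0.I5
cycle 10: idle
cycle 11: idle
cycle 12: idle
cycle 13: W2.I1
cycle 14: W2.I2
cycle 15: W2.I3
cycle 16: W2.I4
cycle 17: idle
cycle 18: idle
cycle 19: W2.I5

Answer: 20 cycles, utilization 3/4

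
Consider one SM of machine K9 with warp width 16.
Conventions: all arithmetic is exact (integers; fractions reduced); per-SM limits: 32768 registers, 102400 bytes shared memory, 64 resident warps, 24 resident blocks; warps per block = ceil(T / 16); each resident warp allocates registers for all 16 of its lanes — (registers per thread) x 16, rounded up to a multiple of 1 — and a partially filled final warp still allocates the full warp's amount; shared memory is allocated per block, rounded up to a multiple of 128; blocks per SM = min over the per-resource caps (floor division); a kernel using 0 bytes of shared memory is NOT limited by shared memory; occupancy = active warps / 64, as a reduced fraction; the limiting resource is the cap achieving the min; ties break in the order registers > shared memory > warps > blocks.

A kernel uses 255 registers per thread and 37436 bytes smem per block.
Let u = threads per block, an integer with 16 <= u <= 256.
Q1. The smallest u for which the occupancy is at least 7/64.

Answer: u = 49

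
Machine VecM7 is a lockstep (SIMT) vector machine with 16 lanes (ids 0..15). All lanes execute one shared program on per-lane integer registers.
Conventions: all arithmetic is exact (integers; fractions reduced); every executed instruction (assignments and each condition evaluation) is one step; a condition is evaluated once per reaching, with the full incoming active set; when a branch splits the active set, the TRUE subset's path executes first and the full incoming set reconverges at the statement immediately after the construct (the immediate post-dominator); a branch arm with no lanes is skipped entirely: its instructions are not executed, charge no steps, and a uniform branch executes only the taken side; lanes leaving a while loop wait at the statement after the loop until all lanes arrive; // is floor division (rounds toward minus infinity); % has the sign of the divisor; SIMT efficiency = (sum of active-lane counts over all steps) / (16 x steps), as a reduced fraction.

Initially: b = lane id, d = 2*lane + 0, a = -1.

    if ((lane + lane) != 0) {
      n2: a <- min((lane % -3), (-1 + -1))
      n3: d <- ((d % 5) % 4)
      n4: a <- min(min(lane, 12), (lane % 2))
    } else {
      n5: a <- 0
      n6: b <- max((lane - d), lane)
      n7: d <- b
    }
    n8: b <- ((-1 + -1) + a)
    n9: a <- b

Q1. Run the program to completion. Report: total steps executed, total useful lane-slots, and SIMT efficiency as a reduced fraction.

Answer: 9 steps, 96 useful, 2/3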